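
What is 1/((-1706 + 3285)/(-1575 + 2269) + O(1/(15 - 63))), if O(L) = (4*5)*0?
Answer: 694/1579 ≈ 0.43952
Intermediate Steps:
O(L) = 0 (O(L) = 20*0 = 0)
1/((-1706 + 3285)/(-1575 + 2269) + O(1/(15 - 63))) = 1/((-1706 + 3285)/(-1575 + 2269) + 0) = 1/(1579/694 + 0) = 1/(1579/694) = 694/1579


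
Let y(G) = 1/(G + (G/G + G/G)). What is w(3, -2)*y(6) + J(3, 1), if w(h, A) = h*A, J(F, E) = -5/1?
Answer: -23/4 ≈ -5.7500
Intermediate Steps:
J(F, E) = -5 (J(F, E) = -5*1 = -5)
y(G) = 1/(2 + G) (y(G) = 1/(G + (1 + 1)) = 1/(G + 2) = 1/(2 + G))
w(h, A) = A*h
w(3, -2)*y(6) + J(3, 1) = (-2*3)/(2 + 6) - 5 = -6/8 - 5 = -6*⅛ - 5 = -¾ - 5 = -23/4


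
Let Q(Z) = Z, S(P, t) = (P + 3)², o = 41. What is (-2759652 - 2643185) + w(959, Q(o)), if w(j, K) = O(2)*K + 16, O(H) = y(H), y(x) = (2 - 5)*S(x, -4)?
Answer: -5405896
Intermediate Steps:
S(P, t) = (3 + P)²
y(x) = -3*(3 + x)² (y(x) = (2 - 5)*(3 + x)² = -3*(3 + x)²)
O(H) = -3*(3 + H)²
w(j, K) = 16 - 75*K (w(j, K) = (-3*(3 + 2)²)*K + 16 = (-3*5²)*K + 16 = (-3*25)*K + 16 = -75*K + 16 = 16 - 75*K)
(-2759652 - 2643185) + w(959, Q(o)) = (-2759652 - 2643185) + (16 - 75*41) = -5402837 + (16 - 3075) = -5402837 - 3059 = -5405896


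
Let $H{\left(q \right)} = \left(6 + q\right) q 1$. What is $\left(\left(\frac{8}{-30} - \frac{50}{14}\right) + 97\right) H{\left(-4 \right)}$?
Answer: $- \frac{78256}{105} \approx -745.29$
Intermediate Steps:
$H{\left(q \right)} = q \left(6 + q\right)$ ($H{\left(q \right)} = q \left(6 + q\right) 1 = q \left(6 + q\right)$)
$\left(\left(\frac{8}{-30} - \frac{50}{14}\right) + 97\right) H{\left(-4 \right)} = \left(\left(\frac{8}{-30} - \frac{50}{14}\right) + 97\right) \left(- 4 \left(6 - 4\right)\right) = \left(\left(8 \left(- \frac{1}{30}\right) - \frac{25}{7}\right) + 97\right) \left(\left(-4\right) 2\right) = \left(\left(- \frac{4}{15} - \frac{25}{7}\right) + 97\right) \left(-8\right) = \left(- \frac{403}{105} + 97\right) \left(-8\right) = \frac{9782}{105} \left(-8\right) = - \frac{78256}{105}$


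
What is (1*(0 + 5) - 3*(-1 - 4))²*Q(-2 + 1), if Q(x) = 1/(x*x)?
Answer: 400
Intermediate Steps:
Q(x) = x⁻²
(1*(0 + 5) - 3*(-1 - 4))²*Q(-2 + 1) = (1*(0 + 5) - 3*(-1 - 4))²/(-2 + 1)² = (1*5 - 3*(-5))²/(-1)² = (5 + 15)²*1 = 20²*1 = 400*1 = 400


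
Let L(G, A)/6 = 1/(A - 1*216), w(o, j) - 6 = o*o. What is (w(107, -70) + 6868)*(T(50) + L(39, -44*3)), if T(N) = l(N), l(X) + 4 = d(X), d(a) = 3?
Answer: -1081057/58 ≈ -18639.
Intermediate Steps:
w(o, j) = 6 + o² (w(o, j) = 6 + o*o = 6 + o²)
l(X) = -1 (l(X) = -4 + 3 = -1)
T(N) = -1
L(G, A) = 6/(-216 + A) (L(G, A) = 6/(A - 1*216) = 6/(A - 216) = 6/(-216 + A))
(w(107, -70) + 6868)*(T(50) + L(39, -44*3)) = ((6 + 107²) + 6868)*(-1 + 6/(-216 - 44*3)) = ((6 + 11449) + 6868)*(-1 + 6/(-216 - 132)) = (11455 + 6868)*(-1 + 6/(-348)) = 18323*(-1 + 6*(-1/348)) = 18323*(-1 - 1/58) = 18323*(-59/58) = -1081057/58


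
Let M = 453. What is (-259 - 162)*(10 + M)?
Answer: -194923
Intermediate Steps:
(-259 - 162)*(10 + M) = (-259 - 162)*(10 + 453) = -421*463 = -194923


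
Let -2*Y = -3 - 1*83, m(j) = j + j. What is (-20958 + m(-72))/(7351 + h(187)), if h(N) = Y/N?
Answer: -1973037/687340 ≈ -2.8705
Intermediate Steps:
m(j) = 2*j
Y = 43 (Y = -(-3 - 1*83)/2 = -(-3 - 83)/2 = -1/2*(-86) = 43)
h(N) = 43/N
(-20958 + m(-72))/(7351 + h(187)) = (-20958 + 2*(-72))/(7351 + 43/187) = (-20958 - 144)/(7351 + 43*(1/187)) = -21102/(7351 + 43/187) = -21102/1374680/187 = -21102*187/1374680 = -1973037/687340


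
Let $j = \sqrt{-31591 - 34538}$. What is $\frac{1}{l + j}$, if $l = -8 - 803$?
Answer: $- \frac{811}{723850} - \frac{i \sqrt{66129}}{723850} \approx -0.0011204 - 0.00035526 i$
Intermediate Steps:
$j = i \sqrt{66129}$ ($j = \sqrt{-66129} = i \sqrt{66129} \approx 257.16 i$)
$l = -811$ ($l = -8 - 803 = -811$)
$\frac{1}{l + j} = \frac{1}{-811 + i \sqrt{66129}}$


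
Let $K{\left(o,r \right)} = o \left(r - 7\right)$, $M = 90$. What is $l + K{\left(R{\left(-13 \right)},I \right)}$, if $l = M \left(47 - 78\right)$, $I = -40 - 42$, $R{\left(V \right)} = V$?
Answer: $-1633$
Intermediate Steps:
$I = -82$ ($I = -40 - 42 = -82$)
$K{\left(o,r \right)} = o \left(-7 + r\right)$
$l = -2790$ ($l = 90 \left(47 - 78\right) = 90 \left(-31\right) = -2790$)
$l + K{\left(R{\left(-13 \right)},I \right)} = -2790 - 13 \left(-7 - 82\right) = -2790 - -1157 = -2790 + 1157 = -1633$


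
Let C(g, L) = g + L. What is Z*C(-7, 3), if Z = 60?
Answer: -240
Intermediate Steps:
C(g, L) = L + g
Z*C(-7, 3) = 60*(3 - 7) = 60*(-4) = -240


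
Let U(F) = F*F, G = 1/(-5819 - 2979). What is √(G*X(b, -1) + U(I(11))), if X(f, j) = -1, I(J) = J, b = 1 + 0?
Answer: √9365990082/8798 ≈ 11.000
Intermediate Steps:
b = 1
G = -1/8798 (G = 1/(-8798) = -1/8798 ≈ -0.00011366)
U(F) = F²
√(G*X(b, -1) + U(I(11))) = √(-1/8798*(-1) + 11²) = √(1/8798 + 121) = √(1064559/8798) = √9365990082/8798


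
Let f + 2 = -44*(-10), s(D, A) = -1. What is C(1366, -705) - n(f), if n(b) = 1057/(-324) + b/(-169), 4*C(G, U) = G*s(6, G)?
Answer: -18378629/54756 ≈ -335.65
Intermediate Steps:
f = 438 (f = -2 - 44*(-10) = -2 + 440 = 438)
C(G, U) = -G/4 (C(G, U) = (G*(-1))/4 = (-G)/4 = -G/4)
n(b) = -1057/324 - b/169 (n(b) = 1057*(-1/324) + b*(-1/169) = -1057/324 - b/169)
C(1366, -705) - n(f) = -¼*1366 - (-1057/324 - 1/169*438) = -683/2 - (-1057/324 - 438/169) = -683/2 - 1*(-320545/54756) = -683/2 + 320545/54756 = -18378629/54756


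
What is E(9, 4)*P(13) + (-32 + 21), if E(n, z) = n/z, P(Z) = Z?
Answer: 73/4 ≈ 18.250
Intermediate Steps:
E(9, 4)*P(13) + (-32 + 21) = (9/4)*13 + (-32 + 21) = (9*(¼))*13 - 11 = (9/4)*13 - 11 = 117/4 - 11 = 73/4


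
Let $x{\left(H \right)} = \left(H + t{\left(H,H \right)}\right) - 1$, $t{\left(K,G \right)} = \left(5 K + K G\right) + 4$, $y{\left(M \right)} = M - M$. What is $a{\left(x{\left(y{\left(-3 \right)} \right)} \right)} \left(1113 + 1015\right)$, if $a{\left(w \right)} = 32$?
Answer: $68096$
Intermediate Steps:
$y{\left(M \right)} = 0$
$t{\left(K,G \right)} = 4 + 5 K + G K$ ($t{\left(K,G \right)} = \left(5 K + G K\right) + 4 = 4 + 5 K + G K$)
$x{\left(H \right)} = 3 + H^{2} + 6 H$ ($x{\left(H \right)} = \left(H + \left(4 + 5 H + H H\right)\right) - 1 = \left(H + \left(4 + 5 H + H^{2}\right)\right) - 1 = \left(H + \left(4 + H^{2} + 5 H\right)\right) - 1 = \left(4 + H^{2} + 6 H\right) - 1 = 3 + H^{2} + 6 H$)
$a{\left(x{\left(y{\left(-3 \right)} \right)} \right)} \left(1113 + 1015\right) = 32 \left(1113 + 1015\right) = 32 \cdot 2128 = 68096$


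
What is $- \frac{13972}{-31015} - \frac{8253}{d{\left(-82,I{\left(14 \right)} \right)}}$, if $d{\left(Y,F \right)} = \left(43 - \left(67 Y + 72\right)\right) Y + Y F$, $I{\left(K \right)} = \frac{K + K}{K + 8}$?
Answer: $\frac{60819059}{129704730} \approx 0.4689$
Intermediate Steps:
$I{\left(K \right)} = \frac{2 K}{8 + K}$
$d{\left(Y,F \right)} = F Y + Y \left(-29 - 67 Y\right)$ ($d{\left(Y,F \right)} = \left(43 - \left(72 + 67 Y\right)\right) Y + F Y = \left(-29 - 67 Y\right) Y + F Y = Y \left(-29 - 67 Y\right) + F Y = F Y + Y \left(-29 - 67 Y\right)$)
$- \frac{13972}{-31015} - \frac{8253}{d{\left(-82,I{\left(14 \right)} \right)}} = - \frac{13972}{-31015} - \frac{8253}{\left(-82\right) \left(-29 + 2 \cdot 14 \frac{1}{8 + 14} - -5494\right)} = \left(-13972\right) \left(- \frac{1}{31015}\right) - \frac{8253}{\left(-82\right) \left(-29 + 2 \cdot 14 \cdot \frac{1}{22} + 5494\right)} = \frac{13972}{31015} - \frac{8253}{\left(-82\right) \left(-29 + 2 \cdot 14 \cdot \frac{1}{22} + 5494\right)} = \frac{13972}{31015} - \frac{8253}{\left(-82\right) \left(-29 + \frac{14}{11} + 5494\right)} = \frac{13972}{31015} - \frac{8253}{\left(-82\right) \frac{60129}{11}} = \frac{13972}{31015} - \frac{8253}{- \frac{4930578}{11}} = \frac{13972}{31015} - - \frac{77}{4182} = \frac{13972}{31015} + \frac{77}{4182} = \frac{60819059}{129704730}$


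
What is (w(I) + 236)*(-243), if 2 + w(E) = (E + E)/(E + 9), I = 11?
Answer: -571293/10 ≈ -57129.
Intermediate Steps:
w(E) = -2 + 2*E/(9 + E) (w(E) = -2 + (E + E)/(E + 9) = -2 + (2*E)/(9 + E) = -2 + 2*E/(9 + E))
(w(I) + 236)*(-243) = (-18/(9 + 11) + 236)*(-243) = (-18/20 + 236)*(-243) = (-18*1/20 + 236)*(-243) = (-9/10 + 236)*(-243) = (2351/10)*(-243) = -571293/10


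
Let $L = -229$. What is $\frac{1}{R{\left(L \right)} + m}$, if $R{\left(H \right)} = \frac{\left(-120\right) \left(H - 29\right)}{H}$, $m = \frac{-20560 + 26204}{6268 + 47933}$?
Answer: $- \frac{12412029}{1676770484} \approx -0.0074023$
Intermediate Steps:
$m = \frac{5644}{54201} \approx 0.10413$
$R{\left(H \right)} = \frac{3480 - 120 H}{H}$ ($R{\left(H \right)} = \frac{\left(-120\right) \left(-29 + H\right)}{H} = \frac{3480 - 120 H}{H}$)
$\frac{1}{R{\left(L \right)} + m} = \frac{1}{\left(-120 + \frac{3480}{-229}\right) + \frac{5644}{54201}} = \frac{1}{\left(-120 + 3480 \left(- \frac{1}{229}\right)\right) + \frac{5644}{54201}} = \frac{1}{\left(-120 - \frac{3480}{229}\right) + \frac{5644}{54201}} = \frac{1}{- \frac{30960}{229} + \frac{5644}{54201}} = \frac{1}{- \frac{1676770484}{12412029}} = - \frac{12412029}{1676770484}$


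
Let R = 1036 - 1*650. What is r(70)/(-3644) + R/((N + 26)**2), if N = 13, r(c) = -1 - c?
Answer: 1514575/5542524 ≈ 0.27326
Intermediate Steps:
R = 386 (R = 1036 - 650 = 386)
r(70)/(-3644) + R/((N + 26)**2) = (-1 - 1*70)/(-3644) + 386/((13 + 26)**2) = (-1 - 70)*(-1/3644) + 386/(39**2) = -71*(-1/3644) + 386/1521 = 71/3644 + 386*(1/1521) = 71/3644 + 386/1521 = 1514575/5542524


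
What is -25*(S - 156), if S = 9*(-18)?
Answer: 7950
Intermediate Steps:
S = -162
-25*(S - 156) = -25*(-162 - 156) = -25*(-318) = 7950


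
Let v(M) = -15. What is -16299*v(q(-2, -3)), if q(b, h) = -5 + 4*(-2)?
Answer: 244485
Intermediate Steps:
q(b, h) = -13 (q(b, h) = -5 - 8 = -13)
-16299*v(q(-2, -3)) = -16299*(-15) = 244485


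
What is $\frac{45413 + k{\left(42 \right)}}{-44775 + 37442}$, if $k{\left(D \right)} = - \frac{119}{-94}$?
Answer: $- \frac{4268941}{689302} \approx -6.1931$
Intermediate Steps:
$k{\left(D \right)} = \frac{119}{94}$ ($k{\left(D \right)} = \left(-119\right) \left(- \frac{1}{94}\right) = \frac{119}{94}$)
$\frac{45413 + k{\left(42 \right)}}{-44775 + 37442} = \frac{45413 + \frac{119}{94}}{-44775 + 37442} = \frac{4268941}{94 \left(-7333\right)} = \frac{4268941}{94} \left(- \frac{1}{7333}\right) = - \frac{4268941}{689302}$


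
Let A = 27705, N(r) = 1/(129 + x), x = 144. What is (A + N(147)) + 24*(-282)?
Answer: 5715802/273 ≈ 20937.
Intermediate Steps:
N(r) = 1/273 (N(r) = 1/(129 + 144) = 1/273)
(A + N(147)) + 24*(-282) = (27705 + 1/273) + 24*(-282) = 7563466/273 - 6768 = 5715802/273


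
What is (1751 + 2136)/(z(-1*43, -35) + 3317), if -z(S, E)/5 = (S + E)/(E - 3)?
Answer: 73853/62828 ≈ 1.1755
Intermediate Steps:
z(S, E) = -5*(E + S)/(-3 + E) (z(S, E) = -5*(S + E)/(E - 3) = -5*(E + S)/(-3 + E))
(1751 + 2136)/(z(-1*43, -35) + 3317) = (1751 + 2136)/(5*(-1*(-35) - (-1)*43)/(-3 - 35) + 3317) = 3887/(5*(35 - 1*(-43))/(-38) + 3317) = 3887/(5*(-1/38)*(35 + 43) + 3317) = 3887/(5*(-1/38)*78 + 3317) = 3887/(-195/19 + 3317) = 3887/(62828/19) = 3887*(19/62828) = 73853/62828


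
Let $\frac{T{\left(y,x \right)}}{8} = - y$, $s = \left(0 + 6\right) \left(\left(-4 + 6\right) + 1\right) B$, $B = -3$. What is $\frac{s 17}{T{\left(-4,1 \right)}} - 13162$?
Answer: $- \frac{211051}{16} \approx -13191.0$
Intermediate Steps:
$s = -54$ ($s = \left(0 + 6\right) \left(\left(-4 + 6\right) + 1\right) \left(-3\right) = 6 \left(2 + 1\right) \left(-3\right) = 6 \cdot 3 \left(-3\right) = 18 \left(-3\right) = -54$)
$T{\left(y,x \right)} = - 8 y$ ($T{\left(y,x \right)} = 8 \left(- y\right) = - 8 y$)
$\frac{s 17}{T{\left(-4,1 \right)}} - 13162 = \frac{\left(-54\right) 17}{\left(-8\right) \left(-4\right)} - 13162 = - \frac{918}{32} - 13162 = \left(-918\right) \frac{1}{32} - 13162 = - \frac{459}{16} - 13162 = - \frac{211051}{16}$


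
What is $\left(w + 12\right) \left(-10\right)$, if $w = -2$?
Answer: $-100$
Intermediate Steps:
$\left(w + 12\right) \left(-10\right) = \left(-2 + 12\right) \left(-10\right) = 10 \left(-10\right) = -100$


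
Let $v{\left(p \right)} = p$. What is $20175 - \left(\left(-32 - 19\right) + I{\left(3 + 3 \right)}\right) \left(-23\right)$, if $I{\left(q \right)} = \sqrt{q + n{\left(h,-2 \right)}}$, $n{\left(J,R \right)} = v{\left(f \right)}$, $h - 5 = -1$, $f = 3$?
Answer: $19071$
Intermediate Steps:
$h = 4$ ($h = 5 - 1 = 4$)
$n{\left(J,R \right)} = 3$
$I{\left(q \right)} = \sqrt{3 + q}$ ($I{\left(q \right)} = \sqrt{q + 3} = \sqrt{3 + q}$)
$20175 - \left(\left(-32 - 19\right) + I{\left(3 + 3 \right)}\right) \left(-23\right) = 20175 - \left(\left(-32 - 19\right) + \sqrt{3 + \left(3 + 3\right)}\right) \left(-23\right) = 20175 - \left(-51 + \sqrt{3 + 6}\right) \left(-23\right) = 20175 - \left(-51 + \sqrt{9}\right) \left(-23\right) = 20175 - \left(-51 + 3\right) \left(-23\right) = 20175 - \left(-48\right) \left(-23\right) = 20175 - 1104 = 19071$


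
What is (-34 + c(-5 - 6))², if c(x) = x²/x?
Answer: 2025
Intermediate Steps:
c(x) = x
(-34 + c(-5 - 6))² = (-34 + (-5 - 6))² = (-34 - 11)² = (-45)² = 2025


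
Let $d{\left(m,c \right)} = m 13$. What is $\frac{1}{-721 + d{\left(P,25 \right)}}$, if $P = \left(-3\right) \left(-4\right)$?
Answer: $- \frac{1}{565} \approx -0.0017699$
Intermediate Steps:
$P = 12$
$d{\left(m,c \right)} = 13 m$
$\frac{1}{-721 + d{\left(P,25 \right)}} = \frac{1}{-721 + 13 \cdot 12} = \frac{1}{-721 + 156} = \frac{1}{-565} = - \frac{1}{565}$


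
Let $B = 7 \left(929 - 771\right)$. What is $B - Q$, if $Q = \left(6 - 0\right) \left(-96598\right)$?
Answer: $580694$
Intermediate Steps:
$B = 1106$ ($B = 7 \cdot 158 = 1106$)
$Q = -579588$ ($Q = \left(6 + 0\right) \left(-96598\right) = 6 \left(-96598\right) = -579588$)
$B - Q = 1106 - -579588 = 1106 + 579588 = 580694$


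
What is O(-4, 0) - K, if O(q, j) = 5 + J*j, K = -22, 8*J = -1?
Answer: 27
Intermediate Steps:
J = -⅛ (J = (⅛)*(-1) = -⅛ ≈ -0.12500)
O(q, j) = 5 - j/8
O(-4, 0) - K = (5 - ⅛*0) - 1*(-22) = (5 + 0) + 22 = 5 + 22 = 27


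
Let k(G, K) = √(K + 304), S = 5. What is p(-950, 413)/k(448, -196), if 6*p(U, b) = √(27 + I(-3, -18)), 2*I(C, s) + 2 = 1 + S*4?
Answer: √438/216 ≈ 0.096891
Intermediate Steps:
I(C, s) = 19/2 (I(C, s) = -1 + (1 + 5*4)/2 = -1 + (1 + 20)/2 = -1 + (½)*21 = -1 + 21/2 = 19/2)
p(U, b) = √146/12 (p(U, b) = √(27 + 19/2)/6 = √(73/2)/6 = (√146/2)/6 = √146/12)
k(G, K) = √(304 + K)
p(-950, 413)/k(448, -196) = (√146/12)/(√(304 - 196)) = (√146/12)/(√108) = (√146/12)/((6*√3)) = (√146/12)*(√3/18) = √438/216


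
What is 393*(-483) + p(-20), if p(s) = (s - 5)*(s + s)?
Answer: -188819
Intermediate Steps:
p(s) = 2*s*(-5 + s) (p(s) = (-5 + s)*(2*s) = 2*s*(-5 + s))
393*(-483) + p(-20) = 393*(-483) + 2*(-20)*(-5 - 20) = -189819 + 2*(-20)*(-25) = -189819 + 1000 = -188819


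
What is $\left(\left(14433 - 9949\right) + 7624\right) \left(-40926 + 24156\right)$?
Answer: $-203051160$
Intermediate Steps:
$\left(\left(14433 - 9949\right) + 7624\right) \left(-40926 + 24156\right) = \left(4484 + 7624\right) \left(-16770\right) = 12108 \left(-16770\right) = -203051160$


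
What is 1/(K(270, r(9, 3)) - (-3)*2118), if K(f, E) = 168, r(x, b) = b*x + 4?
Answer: 1/6522 ≈ 0.00015333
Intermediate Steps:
r(x, b) = 4 + b*x
1/(K(270, r(9, 3)) - (-3)*2118) = 1/(168 - (-3)*2118) = 1/(168 - 3*(-2118)) = 1/(168 + 6354) = 1/6522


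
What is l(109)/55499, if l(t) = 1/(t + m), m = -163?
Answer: -1/2996946 ≈ -3.3367e-7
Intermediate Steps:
l(t) = 1/(-163 + t) (l(t) = 1/(t - 163) = 1/(-163 + t))
l(109)/55499 = 1/((-163 + 109)*55499) = (1/55499)/(-54) = -1/54*1/55499 = -1/2996946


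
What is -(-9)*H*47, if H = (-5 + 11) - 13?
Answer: -2961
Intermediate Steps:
H = -7 (H = 6 - 13 = -7)
-(-9)*H*47 = -(-9)*(-7)*47 = -9*7*47 = -63*47 = -2961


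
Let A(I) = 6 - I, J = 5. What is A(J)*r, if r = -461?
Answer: -461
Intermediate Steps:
A(J)*r = (6 - 1*5)*(-461) = (6 - 5)*(-461) = 1*(-461) = -461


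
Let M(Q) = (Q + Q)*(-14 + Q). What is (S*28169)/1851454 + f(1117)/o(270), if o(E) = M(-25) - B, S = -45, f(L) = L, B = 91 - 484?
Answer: -81993127/394359702 ≈ -0.20791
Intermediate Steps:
B = -393
M(Q) = 2*Q*(-14 + Q) (M(Q) = (2*Q)*(-14 + Q) = 2*Q*(-14 + Q))
o(E) = 2343 (o(E) = 2*(-25)*(-14 - 25) - 1*(-393) = 2*(-25)*(-39) + 393 = 1950 + 393 = 2343)
(S*28169)/1851454 + f(1117)/o(270) = -45*28169/1851454 + 1117/2343 = -1267605*1/1851454 + 1117*(1/2343) = -1267605/1851454 + 1117/2343 = -81993127/394359702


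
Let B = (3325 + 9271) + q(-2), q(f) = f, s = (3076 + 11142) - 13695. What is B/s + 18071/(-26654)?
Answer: 326229343/13940042 ≈ 23.402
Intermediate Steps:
s = 523 (s = 14218 - 13695 = 523)
B = 12594 (B = (3325 + 9271) - 2 = 12596 - 2 = 12594)
B/s + 18071/(-26654) = 12594/523 + 18071/(-26654) = 12594*(1/523) + 18071*(-1/26654) = 12594/523 - 18071/26654 = 326229343/13940042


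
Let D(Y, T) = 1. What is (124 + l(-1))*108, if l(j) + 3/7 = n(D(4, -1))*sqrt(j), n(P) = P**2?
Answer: 93420/7 + 108*I ≈ 13346.0 + 108.0*I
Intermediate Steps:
l(j) = -3/7 + sqrt(j) (l(j) = -3/7 + 1**2*sqrt(j) = -3/7 + 1*sqrt(j) = -3/7 + sqrt(j))
(124 + l(-1))*108 = (124 + (-3/7 + sqrt(-1)))*108 = (124 + (-3/7 + I))*108 = (865/7 + I)*108 = 93420/7 + 108*I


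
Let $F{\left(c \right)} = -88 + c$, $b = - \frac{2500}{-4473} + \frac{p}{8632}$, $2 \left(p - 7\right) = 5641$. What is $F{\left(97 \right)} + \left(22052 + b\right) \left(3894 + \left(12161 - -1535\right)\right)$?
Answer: $\frac{1152121467062833}{2970072} \approx 3.8791 \cdot 10^{8}$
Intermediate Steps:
$p = \frac{5655}{2}$ ($p = 7 + \frac{1}{2} \cdot 5641 = 7 + \frac{5641}{2} = \frac{5655}{2} \approx 2827.5$)
$b = \frac{5265755}{5940144}$ ($b = - \frac{2500}{-4473} + \frac{5655}{2 \cdot 8632} = \left(-2500\right) \left(- \frac{1}{4473}\right) + \frac{5655}{2} \cdot \frac{1}{8632} = \frac{2500}{4473} + \frac{435}{1328} = \frac{5265755}{5940144} \approx 0.88647$)
$F{\left(97 \right)} + \left(22052 + b\right) \left(3894 + \left(12161 - -1535\right)\right) = \left(-88 + 97\right) + \left(22052 + \frac{5265755}{5940144}\right) \left(3894 + \left(12161 - -1535\right)\right) = 9 + \frac{130997321243 \left(3894 + \left(12161 + 1535\right)\right)}{5940144} = 9 + \frac{130997321243 \left(3894 + 13696\right)}{5940144} = 9 + \frac{130997321243}{5940144} \cdot 17590 = 9 + \frac{1152121440332185}{2970072} = \frac{1152121467062833}{2970072}$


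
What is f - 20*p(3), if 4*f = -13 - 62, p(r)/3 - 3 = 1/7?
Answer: -5805/28 ≈ -207.32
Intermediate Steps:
p(r) = 66/7 (p(r) = 9 + 3/7 = 66/7)
f = -75/4 (f = (-13 - 62)/4 = (¼)*(-75) = -75/4 ≈ -18.750)
f - 20*p(3) = -75/4 - 20*66/7 = -75/4 - 1320/7 = -5805/28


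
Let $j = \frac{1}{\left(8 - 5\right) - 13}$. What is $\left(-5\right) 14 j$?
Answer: $7$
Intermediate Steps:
$j = - \frac{1}{10}$ ($j = \frac{1}{\left(8 - 5\right) - 13} = \frac{1}{3 - 13} = \frac{1}{-10} = - \frac{1}{10} \approx -0.1$)
$\left(-5\right) 14 j = \left(-5\right) 14 \left(- \frac{1}{10}\right) = \left(-70\right) \left(- \frac{1}{10}\right) = 7$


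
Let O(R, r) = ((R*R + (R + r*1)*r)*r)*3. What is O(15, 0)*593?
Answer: 0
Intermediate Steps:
O(R, r) = 3*r*(R² + r*(R + r)) (O(R, r) = ((R² + (R + r)*r)*r)*3 = ((R² + r*(R + r))*r)*3 = (r*(R² + r*(R + r)))*3 = 3*r*(R² + r*(R + r)))
O(15, 0)*593 = (3*0*(15² + 0² + 15*0))*593 = (3*0*(225 + 0 + 0))*593 = (3*0*225)*593 = 0*593 = 0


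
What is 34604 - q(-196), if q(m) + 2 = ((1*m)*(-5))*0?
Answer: 34606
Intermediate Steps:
q(m) = -2 (q(m) = -2 + ((1*m)*(-5))*0 = -2 + (m*(-5))*0 = -2 - 5*m*0 = -2 + 0 = -2)
34604 - q(-196) = 34604 - 1*(-2) = 34604 + 2 = 34606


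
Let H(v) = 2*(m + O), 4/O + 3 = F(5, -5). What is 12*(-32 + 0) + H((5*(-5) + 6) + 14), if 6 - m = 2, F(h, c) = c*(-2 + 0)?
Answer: -2624/7 ≈ -374.86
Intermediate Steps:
F(h, c) = -2*c (F(h, c) = c*(-2) = -2*c)
O = 4/7 (O = 4/(-3 - 2*(-5)) = 4/(-3 + 10) = 4/7 ≈ 0.57143)
m = 4 (m = 6 - 1*2 = 6 - 2 = 4)
H(v) = 64/7 (H(v) = 2*(4 + 4/7) = 2*(32/7) = 64/7)
12*(-32 + 0) + H((5*(-5) + 6) + 14) = 12*(-32 + 0) + 64/7 = 12*(-32) + 64/7 = -384 + 64/7 = -2624/7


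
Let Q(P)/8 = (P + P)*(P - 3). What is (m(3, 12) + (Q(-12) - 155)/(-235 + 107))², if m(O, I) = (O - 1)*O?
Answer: 3829849/16384 ≈ 233.76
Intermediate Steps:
m(O, I) = O*(-1 + O) (m(O, I) = (-1 + O)*O = O*(-1 + O))
Q(P) = 16*P*(-3 + P) (Q(P) = 8*((P + P)*(P - 3)) = 8*((2*P)*(-3 + P)) = 8*(2*P*(-3 + P)) = 16*P*(-3 + P))
(m(3, 12) + (Q(-12) - 155)/(-235 + 107))² = (3*(-1 + 3) + (16*(-12)*(-3 - 12) - 155)/(-235 + 107))² = (3*2 + (16*(-12)*(-15) - 155)/(-128))² = (6 + (2880 - 155)*(-1/128))² = (6 + 2725*(-1/128))² = (6 - 2725/128)² = (-1957/128)² = 3829849/16384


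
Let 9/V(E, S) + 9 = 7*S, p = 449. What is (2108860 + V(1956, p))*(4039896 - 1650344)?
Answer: 7896474409091224/1567 ≈ 5.0392e+12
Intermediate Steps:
V(E, S) = 9/(-9 + 7*S)
(2108860 + V(1956, p))*(4039896 - 1650344) = (2108860 + 9/(-9 + 7*449))*(4039896 - 1650344) = (2108860 + 9/(-9 + 3143))*2389552 = (2108860 + 9/3134)*2389552 = (6609167249/3134)*2389552 = 7896474409091224/1567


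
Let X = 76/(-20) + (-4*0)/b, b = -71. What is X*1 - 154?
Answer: -789/5 ≈ -157.80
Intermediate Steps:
X = -19/5 (X = 76/(-20) - 4*0/(-71) = 76*(-1/20) + 0*(-1/71) = -19/5 + 0 = -19/5 ≈ -3.8000)
X*1 - 154 = -19/5*1 - 154 = -19/5 - 154 = -789/5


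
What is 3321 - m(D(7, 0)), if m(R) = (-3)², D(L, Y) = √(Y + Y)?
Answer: 3312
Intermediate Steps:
D(L, Y) = √2*√Y (D(L, Y) = √(2*Y) = √2*√Y)
m(R) = 9
3321 - m(D(7, 0)) = 3321 - 1*9 = 3321 - 9 = 3312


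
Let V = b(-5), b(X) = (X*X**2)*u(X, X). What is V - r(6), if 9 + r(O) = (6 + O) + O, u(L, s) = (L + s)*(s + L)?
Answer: -12509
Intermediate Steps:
u(L, s) = (L + s)**2 (u(L, s) = (L + s)*(L + s) = (L + s)**2)
r(O) = -3 + 2*O (r(O) = -9 + ((6 + O) + O) = -9 + (6 + 2*O) = -3 + 2*O)
b(X) = 4*X**5 (b(X) = (X*X**2)*(X + X)**2 = X**3*(2*X)**2 = X**3*(4*X**2) = 4*X**5)
V = -12500 (V = 4*(-5)**5 = 4*(-3125) = -12500)
V - r(6) = -12500 - (-3 + 2*6) = -12500 - (-3 + 12) = -12500 - 1*9 = -12500 - 9 = -12509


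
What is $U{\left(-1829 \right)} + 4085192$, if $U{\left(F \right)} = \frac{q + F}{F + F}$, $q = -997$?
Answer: $\frac{7471817581}{1829} \approx 4.0852 \cdot 10^{6}$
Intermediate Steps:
$U{\left(F \right)} = \frac{-997 + F}{2 F}$ ($U{\left(F \right)} = \frac{-997 + F}{F + F} = \frac{-997 + F}{2 F}$)
$U{\left(-1829 \right)} + 4085192 = \frac{-997 - 1829}{2 \left(-1829\right)} + 4085192 = \frac{1}{2} \left(- \frac{1}{1829}\right) \left(-2826\right) + 4085192 = \frac{1413}{1829} + 4085192 = \frac{7471817581}{1829}$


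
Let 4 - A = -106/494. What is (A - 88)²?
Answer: 428283025/61009 ≈ 7020.0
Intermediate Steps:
A = 1041/247 (A = 4 - (-106)/494 = 4 - 1*(-53/247) = 4 + 53/247 = 1041/247 ≈ 4.2146)
(A - 88)² = (1041/247 - 88)² = (-20695/247)² = 428283025/61009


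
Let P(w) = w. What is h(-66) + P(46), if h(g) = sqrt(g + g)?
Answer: 46 + 2*I*sqrt(33) ≈ 46.0 + 11.489*I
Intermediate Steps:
h(g) = sqrt(2)*sqrt(g) (h(g) = sqrt(2*g) = sqrt(2)*sqrt(g))
h(-66) + P(46) = sqrt(2)*sqrt(-66) + 46 = sqrt(2)*(I*sqrt(66)) + 46 = 2*I*sqrt(33) + 46 = 46 + 2*I*sqrt(33)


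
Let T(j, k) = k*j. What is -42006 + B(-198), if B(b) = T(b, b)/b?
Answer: -42204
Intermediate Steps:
T(j, k) = j*k
B(b) = b (B(b) = (b*b)/b = b²/b = b)
-42006 + B(-198) = -42006 - 198 = -42204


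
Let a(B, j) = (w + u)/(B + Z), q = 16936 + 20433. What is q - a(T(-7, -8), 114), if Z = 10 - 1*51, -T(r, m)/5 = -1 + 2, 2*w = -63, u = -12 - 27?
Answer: 3437807/92 ≈ 37367.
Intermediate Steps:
u = -39
w = -63/2 (w = (1/2)*(-63) = -63/2 ≈ -31.500)
T(r, m) = -5 (T(r, m) = -5*(-1 + 2) = -5*1 = -5)
Z = -41 (Z = 10 - 51 = -41)
q = 37369
a(B, j) = -141/(2*(-41 + B)) (a(B, j) = (-63/2 - 39)/(B - 41) = -141/(2*(-41 + B)))
q - a(T(-7, -8), 114) = 37369 - (-141)/(-82 + 2*(-5)) = 37369 - (-141)/(-82 - 10) = 37369 - (-141)/(-92) = 37369 - (-141)*(-1)/92 = 37369 - 1*141/92 = 37369 - 141/92 = 3437807/92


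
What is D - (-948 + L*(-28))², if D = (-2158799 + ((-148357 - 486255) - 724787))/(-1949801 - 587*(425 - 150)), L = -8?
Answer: -553325240789/1055613 ≈ -5.2417e+5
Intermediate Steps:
D = 1759099/1055613 (D = (-2158799 + (-634612 - 724787))/(-1949801 - 587*275) = (-2158799 - 1359399)/(-1949801 - 161425) = -3518198/(-2111226) = -3518198*(-1/2111226) = 1759099/1055613 ≈ 1.6664)
D - (-948 + L*(-28))² = 1759099/1055613 - (-948 - 8*(-28))² = 1759099/1055613 - (-948 + 224)² = 1759099/1055613 - 1*(-724)² = 1759099/1055613 - 1*524176 = 1759099/1055613 - 524176 = -553325240789/1055613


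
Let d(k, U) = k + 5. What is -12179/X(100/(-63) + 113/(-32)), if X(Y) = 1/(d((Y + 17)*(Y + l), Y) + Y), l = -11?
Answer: 9485426094061/4064256 ≈ 2.3339e+6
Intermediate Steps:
d(k, U) = 5 + k
X(Y) = 1/(5 + Y + (-11 + Y)*(17 + Y)) (X(Y) = 1/((5 + (Y + 17)*(Y - 11)) + Y) = 1/((5 + (17 + Y)*(-11 + Y)) + Y) = 1/((5 + (-11 + Y)*(17 + Y)) + Y) = 1/(5 + Y + (-11 + Y)*(17 + Y)))
-12179/X(100/(-63) + 113/(-32)) = -(-2216578 + 12179*(100/(-63) + 113/(-32))**2 + 85253*(100/(-63) + 113/(-32))) = -(-2216578 + 12179*(100*(-1/63) + 113*(-1/32))**2 + 85253*(100*(-1/63) + 113*(-1/32))) = -(-2216578 + 12179*(-100/63 - 113/32)**2 + 85253*(-100/63 - 113/32)) = -12179/(1/(-182 + (-10319/2016)**2 + 7*(-10319/2016))) = -12179/(1/(-182 + 106481761/4064256 - 10319/288)) = -12179/(1/(-778834559/4064256)) = -12179/(-4064256/778834559) = -12179*(-778834559/4064256) = 9485426094061/4064256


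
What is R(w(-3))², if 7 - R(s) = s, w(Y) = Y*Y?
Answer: 4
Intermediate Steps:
w(Y) = Y²
R(s) = 7 - s
R(w(-3))² = (7 - 1*(-3)²)² = (7 - 1*9)² = (7 - 9)² = (-2)² = 4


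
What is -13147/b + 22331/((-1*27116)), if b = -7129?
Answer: 197296353/193309964 ≈ 1.0206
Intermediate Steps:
-13147/b + 22331/((-1*27116)) = -13147/(-7129) + 22331/((-1*27116)) = -13147*(-1/7129) + 22331/(-27116) = 13147/7129 + 22331*(-1/27116) = 13147/7129 - 22331/27116 = 197296353/193309964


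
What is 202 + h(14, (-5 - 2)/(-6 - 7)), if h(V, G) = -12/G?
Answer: 1258/7 ≈ 179.71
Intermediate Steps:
h(V, G) = -12/G
202 + h(14, (-5 - 2)/(-6 - 7)) = 202 - 12*(-6 - 7)/(-5 - 2) = 202 - 12/((-7/(-13))) = 202 - 12/((-7*(-1/13))) = 202 - 12/7/13 = 202 - 12*13/7 = 202 - 156/7 = 1258/7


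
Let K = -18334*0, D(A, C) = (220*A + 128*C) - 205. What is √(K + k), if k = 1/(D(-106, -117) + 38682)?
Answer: √181/181 ≈ 0.074329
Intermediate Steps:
D(A, C) = -205 + 128*C + 220*A (D(A, C) = (128*C + 220*A) - 205 = -205 + 128*C + 220*A)
k = 1/181 (k = 1/((-205 + 128*(-117) + 220*(-106)) + 38682) = 1/((-205 - 14976 - 23320) + 38682) = 1/(-38501 + 38682) = 1/181 ≈ 0.0055249)
K = 0 (K = -9167*0 = 0)
√(K + k) = √(0 + 1/181) = √(1/181) = √181/181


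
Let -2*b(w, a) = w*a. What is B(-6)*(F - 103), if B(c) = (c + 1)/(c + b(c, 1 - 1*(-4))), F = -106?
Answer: 1045/9 ≈ 116.11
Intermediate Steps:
b(w, a) = -a*w/2 (b(w, a) = -w*a/2 = -a*w/2)
B(c) = -2*(1 + c)/(3*c) (B(c) = (c + 1)/(c - (1 - 1*(-4))*c/2) = (1 + c)/(c - (1 + 4)*c/2) = (1 + c)/(c - ½*5*c) = (1 + c)/(c - 5*c/2) = (1 + c)/((-3*c/2)) = (1 + c)*(-2/(3*c)) = -2*(1 + c)/(3*c))
B(-6)*(F - 103) = ((⅔)*(-1 - 1*(-6))/(-6))*(-106 - 103) = ((⅔)*(-⅙)*(-1 + 6))*(-209) = ((⅔)*(-⅙)*5)*(-209) = -5/9*(-209) = 1045/9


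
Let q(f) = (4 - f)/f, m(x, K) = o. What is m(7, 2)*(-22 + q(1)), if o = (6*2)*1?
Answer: -228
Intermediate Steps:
o = 12 (o = 12*1 = 12)
m(x, K) = 12
q(f) = (4 - f)/f
m(7, 2)*(-22 + q(1)) = 12*(-22 + (4 - 1*1)/1) = 12*(-22 + 1*(4 - 1)) = 12*(-22 + 1*3) = 12*(-22 + 3) = 12*(-19) = -228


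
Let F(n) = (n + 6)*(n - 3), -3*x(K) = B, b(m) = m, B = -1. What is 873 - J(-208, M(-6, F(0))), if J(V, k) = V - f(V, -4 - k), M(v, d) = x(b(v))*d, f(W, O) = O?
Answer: 1083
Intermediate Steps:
x(K) = ⅓ (x(K) = -⅓*(-1) = ⅓)
F(n) = (-3 + n)*(6 + n) (F(n) = (6 + n)*(-3 + n) = (-3 + n)*(6 + n))
M(v, d) = d/3
J(V, k) = 4 + V + k (J(V, k) = V - (-4 - k) = V + (4 + k) = 4 + V + k)
873 - J(-208, M(-6, F(0))) = 873 - (4 - 208 + (-18 + 0² + 3*0)/3) = 873 - (4 - 208 + (-18 + 0 + 0)/3) = 873 - (4 - 208 + (⅓)*(-18)) = 873 - (4 - 208 - 6) = 873 - 1*(-210) = 873 + 210 = 1083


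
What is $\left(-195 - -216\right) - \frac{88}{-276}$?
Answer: $\frac{1471}{69} \approx 21.319$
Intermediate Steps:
$\left(-195 - -216\right) - \frac{88}{-276} = \left(-195 + 216\right) - - \frac{22}{69} = 21 + \frac{22}{69} = \frac{1471}{69}$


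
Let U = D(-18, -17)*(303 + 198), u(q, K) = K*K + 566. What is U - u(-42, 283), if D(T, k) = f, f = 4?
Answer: -78651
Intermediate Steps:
D(T, k) = 4
u(q, K) = 566 + K² (u(q, K) = K² + 566 = 566 + K²)
U = 2004 (U = 4*(303 + 198) = 4*501 = 2004)
U - u(-42, 283) = 2004 - (566 + 283²) = 2004 - (566 + 80089) = 2004 - 1*80655 = 2004 - 80655 = -78651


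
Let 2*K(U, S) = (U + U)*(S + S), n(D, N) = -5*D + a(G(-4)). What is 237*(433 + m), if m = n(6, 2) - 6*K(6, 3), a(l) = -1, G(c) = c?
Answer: 44082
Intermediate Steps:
n(D, N) = -1 - 5*D (n(D, N) = -5*D - 1 = -1 - 5*D)
K(U, S) = 2*S*U (K(U, S) = ((U + U)*(S + S))/2 = ((2*U)*(2*S))/2 = (4*S*U)/2 = 2*S*U)
m = -247 (m = (-1 - 5*6) - 12*3*6 = (-1 - 30) - 6*36 = -31 - 216 = -247)
237*(433 + m) = 237*(433 - 247) = 237*186 = 44082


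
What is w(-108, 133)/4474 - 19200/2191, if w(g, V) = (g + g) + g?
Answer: -43305342/4901267 ≈ -8.8355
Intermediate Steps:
w(g, V) = 3*g (w(g, V) = 2*g + g = 3*g)
w(-108, 133)/4474 - 19200/2191 = (3*(-108))/4474 - 19200/2191 = -324*1/4474 - 19200*1/2191 = -162/2237 - 19200/2191 = -43305342/4901267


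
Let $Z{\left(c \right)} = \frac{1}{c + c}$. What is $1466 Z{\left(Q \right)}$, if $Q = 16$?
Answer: $\frac{733}{16} \approx 45.813$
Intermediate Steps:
$Z{\left(c \right)} = \frac{1}{2 c}$
$1466 Z{\left(Q \right)} = 1466 \frac{1}{2 \cdot 16} = 1466 \cdot \frac{1}{2} \cdot \frac{1}{16} = 1466 \cdot \frac{1}{32} = \frac{733}{16}$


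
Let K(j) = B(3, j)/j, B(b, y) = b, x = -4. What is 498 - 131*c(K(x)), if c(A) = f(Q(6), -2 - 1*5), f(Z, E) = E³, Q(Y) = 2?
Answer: 45431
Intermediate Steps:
K(j) = 3/j
c(A) = -343 (c(A) = (-2 - 1*5)³ = (-2 - 5)³ = (-7)³ = -343)
498 - 131*c(K(x)) = 498 - 131*(-343) = 498 + 44933 = 45431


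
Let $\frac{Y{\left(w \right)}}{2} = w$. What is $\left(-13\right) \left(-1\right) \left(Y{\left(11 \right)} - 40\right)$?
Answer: $-234$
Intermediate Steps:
$Y{\left(w \right)} = 2 w$
$\left(-13\right) \left(-1\right) \left(Y{\left(11 \right)} - 40\right) = \left(-13\right) \left(-1\right) \left(2 \cdot 11 - 40\right) = 13 \left(22 - 40\right) = 13 \left(-18\right) = -234$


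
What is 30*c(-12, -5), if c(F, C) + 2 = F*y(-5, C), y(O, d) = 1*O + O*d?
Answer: -7260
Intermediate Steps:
y(O, d) = O + O*d
c(F, C) = -2 + F*(-5 - 5*C) (c(F, C) = -2 + F*(-5*(1 + C)) = -2 + F*(-5 - 5*C))
30*c(-12, -5) = 30*(-2 - 5*(-12)*(1 - 5)) = 30*(-2 - 5*(-12)*(-4)) = 30*(-2 - 240) = 30*(-242) = -7260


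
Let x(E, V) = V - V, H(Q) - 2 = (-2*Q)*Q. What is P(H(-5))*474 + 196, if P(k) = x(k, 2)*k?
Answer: 196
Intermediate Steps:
H(Q) = 2 - 2*Q**2 (H(Q) = 2 + (-2*Q)*Q = 2 - 2*Q**2)
x(E, V) = 0
P(k) = 0 (P(k) = 0*k = 0)
P(H(-5))*474 + 196 = 0*474 + 196 = 0 + 196 = 196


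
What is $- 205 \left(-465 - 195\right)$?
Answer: $135300$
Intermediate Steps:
$- 205 \left(-465 - 195\right) = \left(-205\right) \left(-660\right) = 135300$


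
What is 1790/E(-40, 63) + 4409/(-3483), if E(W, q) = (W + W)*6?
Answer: -278363/55728 ≈ -4.9950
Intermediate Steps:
E(W, q) = 12*W (E(W, q) = (2*W)*6 = 12*W)
1790/E(-40, 63) + 4409/(-3483) = 1790/((12*(-40))) + 4409/(-3483) = 1790/(-480) + 4409*(-1/3483) = 1790*(-1/480) - 4409/3483 = -179/48 - 4409/3483 = -278363/55728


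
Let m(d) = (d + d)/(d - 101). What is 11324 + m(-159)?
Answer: 1472279/130 ≈ 11325.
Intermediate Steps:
m(d) = 2*d/(-101 + d) (m(d) = (2*d)/(-101 + d) = 2*d/(-101 + d))
11324 + m(-159) = 11324 + 2*(-159)/(-101 - 159) = 11324 + 2*(-159)/(-260) = 11324 + 2*(-159)*(-1/260) = 11324 + 159/130 = 1472279/130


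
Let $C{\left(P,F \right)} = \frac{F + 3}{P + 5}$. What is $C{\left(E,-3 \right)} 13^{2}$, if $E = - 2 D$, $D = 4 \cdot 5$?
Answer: $0$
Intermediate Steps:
$D = 20$
$E = -40$ ($E = \left(-2\right) 20 = -40$)
$C{\left(P,F \right)} = \frac{3 + F}{5 + P}$
$C{\left(E,-3 \right)} 13^{2} = \frac{3 - 3}{5 - 40} \cdot 13^{2} = \frac{1}{-35} \cdot 0 \cdot 169 = \left(- \frac{1}{35}\right) 0 \cdot 169 = 0 \cdot 169 = 0$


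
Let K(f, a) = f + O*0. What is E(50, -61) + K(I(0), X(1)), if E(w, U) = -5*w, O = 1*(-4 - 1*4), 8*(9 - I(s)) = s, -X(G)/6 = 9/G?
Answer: -241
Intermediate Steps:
X(G) = -54/G
I(s) = 9 - s/8
O = -8 (O = 1*(-4 - 4) = 1*(-8) = -8)
K(f, a) = f (K(f, a) = f - 8*0 = f + 0 = f)
E(50, -61) + K(I(0), X(1)) = -5*50 + (9 - ⅛*0) = -250 + (9 + 0) = -250 + 9 = -241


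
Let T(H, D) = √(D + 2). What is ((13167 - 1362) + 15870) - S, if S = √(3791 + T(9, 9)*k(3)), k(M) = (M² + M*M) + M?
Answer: 27675 - √(3791 + 21*√11) ≈ 27613.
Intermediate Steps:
T(H, D) = √(2 + D)
k(M) = M + 2*M² (k(M) = (M² + M²) + M = 2*M² + M = M + 2*M²)
S = √(3791 + 21*√11) (S = √(3791 + √(2 + 9)*(3*(1 + 2*3))) = √(3791 + √11*(3*(1 + 6))) = √(3791 + √11*(3*7)) = √(3791 + √11*21) = √(3791 + 21*√11) ≈ 62.134)
((13167 - 1362) + 15870) - S = ((13167 - 1362) + 15870) - √(3791 + 21*√11) = (11805 + 15870) - √(3791 + 21*√11) = 27675 - √(3791 + 21*√11)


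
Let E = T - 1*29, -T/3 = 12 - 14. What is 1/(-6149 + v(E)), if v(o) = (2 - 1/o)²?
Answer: -529/3250612 ≈ -0.00016274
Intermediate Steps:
T = 6 (T = -3*(12 - 14) = -3*(-2) = 6)
E = -23 (E = 6 - 1*29 = 6 - 29 = -23)
1/(-6149 + v(E)) = 1/(-6149 + (-1 + 2*(-23))²/(-23)²) = 1/(-6149 + (-1 - 46)²/529) = 1/(-6149 + (1/529)*(-47)²) = 1/(-6149 + (1/529)*2209) = 1/(-6149 + 2209/529) = 1/(-3250612/529) = -529/3250612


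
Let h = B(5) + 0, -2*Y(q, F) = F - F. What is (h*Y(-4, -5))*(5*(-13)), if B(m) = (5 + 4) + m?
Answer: 0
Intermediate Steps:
B(m) = 9 + m
Y(q, F) = 0 (Y(q, F) = -(F - F)/2 = -1/2*0 = 0)
h = 14 (h = (9 + 5) + 0 = 14 + 0 = 14)
(h*Y(-4, -5))*(5*(-13)) = (14*0)*(5*(-13)) = 0*(-65) = 0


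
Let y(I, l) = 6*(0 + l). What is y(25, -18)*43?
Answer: -4644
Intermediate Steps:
y(I, l) = 6*l
y(25, -18)*43 = (6*(-18))*43 = -108*43 = -4644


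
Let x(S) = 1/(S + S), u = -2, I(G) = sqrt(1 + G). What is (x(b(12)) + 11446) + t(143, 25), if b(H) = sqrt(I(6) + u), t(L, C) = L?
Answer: 11589 + 1/(2*sqrt(-2 + sqrt(7))) ≈ 11590.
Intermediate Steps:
b(H) = sqrt(-2 + sqrt(7)) (b(H) = sqrt(sqrt(1 + 6) - 2) = sqrt(sqrt(7) - 2) = sqrt(-2 + sqrt(7)))
x(S) = 1/(2*S)
(x(b(12)) + 11446) + t(143, 25) = (1/(2*(sqrt(-2 + sqrt(7)))) + 11446) + 143 = (1/(2*sqrt(-2 + sqrt(7))) + 11446) + 143 = (11446 + 1/(2*sqrt(-2 + sqrt(7)))) + 143 = 11589 + 1/(2*sqrt(-2 + sqrt(7)))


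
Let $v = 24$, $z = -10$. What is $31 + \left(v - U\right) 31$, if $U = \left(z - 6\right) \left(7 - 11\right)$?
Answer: $-1209$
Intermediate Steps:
$U = 64$ ($U = \left(-10 - 6\right) \left(7 - 11\right) = \left(-16\right) \left(-4\right) = 64$)
$31 + \left(v - U\right) 31 = 31 + \left(24 - 64\right) 31 = 31 - 1240 = -1209$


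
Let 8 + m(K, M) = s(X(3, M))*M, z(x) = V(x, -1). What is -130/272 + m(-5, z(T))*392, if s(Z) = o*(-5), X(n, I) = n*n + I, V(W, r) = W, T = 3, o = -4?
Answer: 2772159/136 ≈ 20384.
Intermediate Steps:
X(n, I) = I + n**2 (X(n, I) = n**2 + I = I + n**2)
s(Z) = 20 (s(Z) = -4*(-5) = 20)
z(x) = x
m(K, M) = -8 + 20*M
-130/272 + m(-5, z(T))*392 = -130/272 + (-8 + 20*3)*392 = -130*1/272 + (-8 + 60)*392 = -65/136 + 52*392 = -65/136 + 20384 = 2772159/136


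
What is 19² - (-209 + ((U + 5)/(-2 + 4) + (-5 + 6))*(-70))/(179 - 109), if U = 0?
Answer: 12862/35 ≈ 367.49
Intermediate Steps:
19² - (-209 + ((U + 5)/(-2 + 4) + (-5 + 6))*(-70))/(179 - 109) = 19² - (-209 + ((0 + 5)/(-2 + 4) + (-5 + 6))*(-70))/(179 - 109) = 361 - (-209 + (5/2 + 1)*(-70))/70 = 361 - (-209 + (7/2)*(-70))/70 = 361 - (-209 - 245)/70 = 361 - (-454)/70 = 361 - 1*(-227/35) = 361 + 227/35 = 12862/35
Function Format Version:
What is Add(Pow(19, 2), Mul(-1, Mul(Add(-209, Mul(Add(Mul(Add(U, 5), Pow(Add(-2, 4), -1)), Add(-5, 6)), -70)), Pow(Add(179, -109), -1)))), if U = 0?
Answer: Rational(12862, 35) ≈ 367.49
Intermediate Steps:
Add(Pow(19, 2), Mul(-1, Mul(Add(-209, Mul(Add(Mul(Add(U, 5), Pow(Add(-2, 4), -1)), Add(-5, 6)), -70)), Pow(Add(179, -109), -1)))) = Add(Pow(19, 2), Mul(-1, Mul(Add(-209, Mul(Add(Mul(Add(0, 5), Pow(Add(-2, 4), -1)), Add(-5, 6)), -70)), Pow(Add(179, -109), -1)))) = Add(361, Mul(-1, Mul(Add(-209, Mul(Add(Mul(5, Pow(2, -1)), 1), -70)), Pow(70, -1)))) = Add(361, Mul(-1, Mul(Add(-209, Mul(Add(Mul(5, Rational(1, 2)), 1), -70)), Rational(1, 70)))) = Add(361, Mul(-1, Mul(Add(-209, Mul(Add(Rational(5, 2), 1), -70)), Rational(1, 70)))) = Add(361, Mul(-1, Mul(Add(-209, Mul(Rational(7, 2), -70)), Rational(1, 70)))) = Add(361, Mul(-1, Mul(Add(-209, -245), Rational(1, 70)))) = Add(361, Mul(-1, Mul(-454, Rational(1, 70)))) = Add(361, Mul(-1, Rational(-227, 35))) = Add(361, Rational(227, 35)) = Rational(12862, 35)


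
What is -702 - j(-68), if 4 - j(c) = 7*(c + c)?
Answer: -1658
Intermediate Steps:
j(c) = 4 - 14*c (j(c) = 4 - 7*(c + c) = 4 - 7*2*c = 4 - 14*c)
-702 - j(-68) = -702 - (4 - 14*(-68)) = -702 - (4 + 952) = -702 - 1*956 = -702 - 956 = -1658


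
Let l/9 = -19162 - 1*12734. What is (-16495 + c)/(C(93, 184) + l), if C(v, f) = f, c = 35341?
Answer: -9423/143440 ≈ -0.065693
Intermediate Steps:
l = -287064 (l = 9*(-19162 - 1*12734) = 9*(-19162 - 12734) = 9*(-31896) = -287064)
(-16495 + c)/(C(93, 184) + l) = (-16495 + 35341)/(184 - 287064) = 18846/(-286880) = 18846*(-1/286880) = -9423/143440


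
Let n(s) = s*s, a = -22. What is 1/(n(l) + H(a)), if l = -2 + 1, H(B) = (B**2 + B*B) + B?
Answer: 1/947 ≈ 0.0010560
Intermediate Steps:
H(B) = B + 2*B**2 (H(B) = (B**2 + B**2) + B = 2*B**2 + B = B + 2*B**2)
l = -1
n(s) = s**2
1/(n(l) + H(a)) = 1/((-1)**2 - 22*(1 + 2*(-22))) = 1/(1 - 22*(1 - 44)) = 1/(1 - 22*(-43)) = 1/(1 + 946) = 1/947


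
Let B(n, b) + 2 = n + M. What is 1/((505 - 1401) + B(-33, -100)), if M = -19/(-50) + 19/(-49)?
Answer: -2450/2280969 ≈ -0.0010741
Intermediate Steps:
M = -19/2450 (M = -19*(-1/50) + 19*(-1/49) = 19/50 - 19/49 = -19/2450 ≈ -0.0077551)
B(n, b) = -4919/2450 + n (B(n, b) = -2 + (n - 19/2450) = -2 + (-19/2450 + n) = -4919/2450 + n)
1/((505 - 1401) + B(-33, -100)) = 1/((505 - 1401) + (-4919/2450 - 33)) = 1/(-896 - 85769/2450) = 1/(-2280969/2450) = -2450/2280969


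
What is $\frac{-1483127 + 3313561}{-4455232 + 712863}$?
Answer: $- \frac{1830434}{3742369} \approx -0.48911$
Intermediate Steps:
$\frac{-1483127 + 3313561}{-4455232 + 712863} = \frac{1830434}{-3742369} = 1830434 \left(- \frac{1}{3742369}\right) = - \frac{1830434}{3742369}$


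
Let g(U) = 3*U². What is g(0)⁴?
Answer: 0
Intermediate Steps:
g(0)⁴ = (3*0²)⁴ = (3*0)⁴ = 0⁴ = 0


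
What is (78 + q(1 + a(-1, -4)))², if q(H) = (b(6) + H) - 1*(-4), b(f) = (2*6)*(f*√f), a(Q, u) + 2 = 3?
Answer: 38160 + 12096*√6 ≈ 67789.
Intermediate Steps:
a(Q, u) = 1 (a(Q, u) = -2 + 3 = 1)
b(f) = 12*f^(3/2)
q(H) = 4 + H + 72*√6 (q(H) = (12*6^(3/2) + H) - 1*(-4) = (12*(6*√6) + H) + 4 = (72*√6 + H) + 4 = (H + 72*√6) + 4 = 4 + H + 72*√6)
(78 + q(1 + a(-1, -4)))² = (78 + (4 + (1 + 1) + 72*√6))² = (78 + (4 + 2 + 72*√6))² = (78 + (6 + 72*√6))² = (84 + 72*√6)²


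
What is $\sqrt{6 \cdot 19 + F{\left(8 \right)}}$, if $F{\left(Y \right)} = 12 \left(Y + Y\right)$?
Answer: $3 \sqrt{34} \approx 17.493$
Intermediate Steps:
$F{\left(Y \right)} = 24 Y$ ($F{\left(Y \right)} = 12 \cdot 2 Y = 24 Y$)
$\sqrt{6 \cdot 19 + F{\left(8 \right)}} = \sqrt{6 \cdot 19 + 24 \cdot 8} = \sqrt{114 + 192} = \sqrt{306} = 3 \sqrt{34}$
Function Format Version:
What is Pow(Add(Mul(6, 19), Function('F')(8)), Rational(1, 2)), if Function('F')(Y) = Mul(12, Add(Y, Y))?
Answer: Mul(3, Pow(34, Rational(1, 2))) ≈ 17.493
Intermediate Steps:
Function('F')(Y) = Mul(24, Y) (Function('F')(Y) = Mul(12, Mul(2, Y)) = Mul(24, Y))
Pow(Add(Mul(6, 19), Function('F')(8)), Rational(1, 2)) = Pow(Add(Mul(6, 19), Mul(24, 8)), Rational(1, 2)) = Pow(Add(114, 192), Rational(1, 2)) = Pow(306, Rational(1, 2)) = Mul(3, Pow(34, Rational(1, 2)))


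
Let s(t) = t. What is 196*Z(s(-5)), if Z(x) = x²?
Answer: 4900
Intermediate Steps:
196*Z(s(-5)) = 196*(-5)² = 196*25 = 4900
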